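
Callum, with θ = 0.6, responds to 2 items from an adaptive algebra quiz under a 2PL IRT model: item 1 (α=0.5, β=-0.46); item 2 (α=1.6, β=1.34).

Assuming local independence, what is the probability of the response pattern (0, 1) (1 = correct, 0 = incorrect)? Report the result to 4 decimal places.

P(θ) = 1 / (1 + exp(−α(θ − β)))
P_1 = 1/(1+e^{-0.5300}) = 0.6295
P_2 = 1/(1+e^{1.1840}) = 0.2343
L = (1−P_1) × P_2 = 0.3705 × 0.2343 = 0.08682

0.0868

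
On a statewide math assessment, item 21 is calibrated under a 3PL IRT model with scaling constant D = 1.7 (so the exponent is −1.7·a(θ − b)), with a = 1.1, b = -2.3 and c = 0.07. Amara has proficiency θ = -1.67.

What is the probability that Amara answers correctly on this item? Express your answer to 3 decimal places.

0.781

P(θ) = c + (1 − c) · 1 / (1 + exp(−D·a(θ − b)))
Exponent: 1.7 × 1.1 × (-1.67 − (-2.3)) = 1.1781
1/(1 + e^{-1.1781}) = 0.7646
P = 0.07 + 0.93 × 0.7646 = 0.7811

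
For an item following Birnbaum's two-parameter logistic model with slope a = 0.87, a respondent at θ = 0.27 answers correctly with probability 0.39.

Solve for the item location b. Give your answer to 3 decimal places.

P(θ) = 1 / (1 + exp(−a(θ − b)))
logit(0.39) = ln(0.39/0.61) = -0.4473
b = θ − logit/(a) = 0.27 − (-0.4473)/0.8700 = 0.7842

0.784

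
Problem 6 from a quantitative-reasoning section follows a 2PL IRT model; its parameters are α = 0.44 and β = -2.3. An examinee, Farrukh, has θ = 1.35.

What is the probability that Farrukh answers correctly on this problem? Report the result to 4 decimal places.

0.8329

P(θ) = 1 / (1 + exp(−α(θ − β)))
Exponent: 0.44 × (1.35 − (-2.3)) = 1.6060
1/(1 + e^{-1.6060}) = 0.8329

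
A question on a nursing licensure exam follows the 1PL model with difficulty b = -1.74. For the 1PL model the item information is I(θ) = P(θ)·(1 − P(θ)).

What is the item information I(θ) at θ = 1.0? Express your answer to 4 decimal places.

P = 1/(1+e^{-2.7400}) = 0.9393
P(1−P) = 0.9393 × 0.0607 = 0.0570
I = P(1−P) = 0.05698

0.0570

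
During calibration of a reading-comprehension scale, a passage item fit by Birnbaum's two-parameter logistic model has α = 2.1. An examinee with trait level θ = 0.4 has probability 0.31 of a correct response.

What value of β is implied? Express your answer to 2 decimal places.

0.78

P(θ) = 1 / (1 + exp(−α(θ − β)))
logit(0.31) = ln(0.31/0.69) = -0.8001
β = θ − logit/(α) = 0.4 − (-0.8001)/2.1000 = 0.7810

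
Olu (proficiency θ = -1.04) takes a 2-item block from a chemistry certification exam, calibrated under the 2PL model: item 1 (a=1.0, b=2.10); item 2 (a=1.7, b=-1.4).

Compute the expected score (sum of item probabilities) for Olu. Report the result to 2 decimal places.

0.69

P(θ) = 1 / (1 + exp(−a(θ − b)))
P_1 = 1/(1+e^{3.1400}) = 0.0415
P_2 = 1/(1+e^{-0.6120}) = 0.6484
E[score] = 0.0415 + 0.6484 = 0.6899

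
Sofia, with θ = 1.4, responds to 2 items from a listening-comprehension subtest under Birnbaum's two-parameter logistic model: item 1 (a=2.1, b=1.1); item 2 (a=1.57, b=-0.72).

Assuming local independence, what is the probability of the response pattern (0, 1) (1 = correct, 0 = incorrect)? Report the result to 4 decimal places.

0.3355

P(θ) = 1 / (1 + exp(−a(θ − b)))
P_1 = 1/(1+e^{-0.6300}) = 0.6525
P_2 = 1/(1+e^{-3.3284}) = 0.9654
L = (1−P_1) × P_2 = 0.3475 × 0.9654 = 0.33548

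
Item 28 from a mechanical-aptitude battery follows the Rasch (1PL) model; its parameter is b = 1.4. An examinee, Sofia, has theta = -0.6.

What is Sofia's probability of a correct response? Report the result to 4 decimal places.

0.1192

P(theta) = 1 / (1 + exp(−(theta − b)))
Exponent: (-0.6 − 1.4) = -2.0000
1/(1 + e^{2.0000}) = 0.1192
P = 0.1192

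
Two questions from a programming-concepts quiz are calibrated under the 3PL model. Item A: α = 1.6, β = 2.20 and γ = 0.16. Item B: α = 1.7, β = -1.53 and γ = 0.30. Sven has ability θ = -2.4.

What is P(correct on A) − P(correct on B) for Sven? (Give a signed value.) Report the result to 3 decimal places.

-0.269

P(θ) = γ + (1 − γ) · 1 / (1 + exp(−α(θ − β)))
P_A = 0.1605
P_B = 0.4299
P_A − P_B = -0.2694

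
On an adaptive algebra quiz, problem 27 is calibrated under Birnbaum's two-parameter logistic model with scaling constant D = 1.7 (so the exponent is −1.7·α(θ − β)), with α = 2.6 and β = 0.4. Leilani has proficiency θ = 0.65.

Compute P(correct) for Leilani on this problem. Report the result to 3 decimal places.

P(θ) = 1 / (1 + exp(−D·α(θ − β)))
Exponent: 1.7 × 2.6 × (0.65 − 0.4) = 1.1050
1/(1 + e^{-1.1050}) = 0.7512
P = 0.7512

0.751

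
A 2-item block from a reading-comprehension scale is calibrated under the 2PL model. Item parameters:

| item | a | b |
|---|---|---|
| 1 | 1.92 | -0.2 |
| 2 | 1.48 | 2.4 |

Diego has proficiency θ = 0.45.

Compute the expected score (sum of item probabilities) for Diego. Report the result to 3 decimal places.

0.830

P(θ) = 1 / (1 + exp(−a(θ − b)))
P_1 = 1/(1+e^{-1.2480}) = 0.7770
P_2 = 1/(1+e^{2.8860}) = 0.0528
E[score] = 0.7770 + 0.0528 = 0.8298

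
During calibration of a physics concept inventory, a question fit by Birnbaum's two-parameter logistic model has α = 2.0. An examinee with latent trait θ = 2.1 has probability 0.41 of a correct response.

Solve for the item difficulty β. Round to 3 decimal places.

P(θ) = 1 / (1 + exp(−α(θ − β)))
logit(0.41) = ln(0.41/0.59) = -0.3640
β = θ − logit/(α) = 2.1 − (-0.3640)/2.0000 = 2.2820

2.282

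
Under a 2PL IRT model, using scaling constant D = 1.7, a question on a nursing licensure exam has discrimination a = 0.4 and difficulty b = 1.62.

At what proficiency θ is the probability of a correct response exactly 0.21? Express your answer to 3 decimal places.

-0.328

P(θ) = 1 / (1 + exp(−D·a(θ − b)))
logit = ln(0.2100/0.7900) = -1.3249
θ = b + logit/(1.7·a) = 1.62 + (-1.3249)/0.6800 = -0.3284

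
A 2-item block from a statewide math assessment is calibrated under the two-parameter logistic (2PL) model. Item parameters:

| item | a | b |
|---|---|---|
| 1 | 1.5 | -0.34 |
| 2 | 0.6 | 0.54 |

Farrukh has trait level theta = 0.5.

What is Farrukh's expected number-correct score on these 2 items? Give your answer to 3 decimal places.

1.273

P(theta) = 1 / (1 + exp(−a(theta − b)))
P_1 = 1/(1+e^{-1.2600}) = 0.7790
P_2 = 1/(1+e^{0.0240}) = 0.4940
E[score] = 0.7790 + 0.4940 = 1.2730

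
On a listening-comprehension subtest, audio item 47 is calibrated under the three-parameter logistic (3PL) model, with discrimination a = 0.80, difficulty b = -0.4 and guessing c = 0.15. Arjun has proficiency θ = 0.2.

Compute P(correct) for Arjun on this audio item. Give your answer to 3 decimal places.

0.675

P(θ) = c + (1 − c) · 1 / (1 + exp(−a(θ − b)))
Exponent: 0.80 × (0.2 − (-0.4)) = 0.4800
1/(1 + e^{-0.4800}) = 0.6177
P = 0.15 + 0.85 × 0.6177 = 0.6751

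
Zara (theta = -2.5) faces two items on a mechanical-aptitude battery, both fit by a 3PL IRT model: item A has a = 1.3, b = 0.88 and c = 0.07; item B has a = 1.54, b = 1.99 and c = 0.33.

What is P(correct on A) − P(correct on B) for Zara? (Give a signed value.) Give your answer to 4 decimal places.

P(theta) = c + (1 − c) · 1 / (1 + exp(−a(theta − b)))
P_A = 0.0813
P_B = 0.3307
P_A − P_B = -0.2493

-0.2493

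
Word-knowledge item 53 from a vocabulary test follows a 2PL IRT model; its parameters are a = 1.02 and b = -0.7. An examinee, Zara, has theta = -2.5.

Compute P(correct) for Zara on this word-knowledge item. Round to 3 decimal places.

P(theta) = 1 / (1 + exp(−a(theta − b)))
Exponent: 1.02 × (-2.5 − (-0.7)) = -1.8360
1/(1 + e^{1.8360}) = 0.1375

0.138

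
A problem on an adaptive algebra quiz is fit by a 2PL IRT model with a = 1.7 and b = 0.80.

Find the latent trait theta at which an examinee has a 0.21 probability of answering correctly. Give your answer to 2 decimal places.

0.02

P(theta) = 1 / (1 + exp(−a(theta − b)))
logit = ln(0.2100/0.7900) = -1.3249
theta = b + logit/(a) = 0.80 + (-1.3249)/1.7000 = 0.0206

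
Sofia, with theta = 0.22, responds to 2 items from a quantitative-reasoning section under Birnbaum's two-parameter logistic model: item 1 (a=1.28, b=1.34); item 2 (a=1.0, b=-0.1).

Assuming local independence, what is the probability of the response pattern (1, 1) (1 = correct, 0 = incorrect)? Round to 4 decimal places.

P(theta) = 1 / (1 + exp(−a(theta − b)))
P_1 = 1/(1+e^{1.4336}) = 0.1925
P_2 = 1/(1+e^{-0.3200}) = 0.5793
L = P_1 × P_2 = 0.1925 × 0.5793 = 0.11154

0.1115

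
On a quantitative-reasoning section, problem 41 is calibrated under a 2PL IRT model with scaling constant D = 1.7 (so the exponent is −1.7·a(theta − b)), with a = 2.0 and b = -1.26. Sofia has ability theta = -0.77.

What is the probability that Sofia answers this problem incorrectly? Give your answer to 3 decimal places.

P(theta) = 1 / (1 + exp(−D·a(theta − b)))
Exponent: 1.7 × 2.0 × (-0.77 − (-1.26)) = 1.6660
1/(1 + e^{-1.6660}) = 0.8410
P = 0.8410
P(incorrect) = 1 − 0.8410 = 0.1590

0.159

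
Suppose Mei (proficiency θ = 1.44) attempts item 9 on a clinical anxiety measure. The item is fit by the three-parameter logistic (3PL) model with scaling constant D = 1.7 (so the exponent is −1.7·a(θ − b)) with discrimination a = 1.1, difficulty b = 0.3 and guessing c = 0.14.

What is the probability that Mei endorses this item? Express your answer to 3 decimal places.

0.909

P(θ) = c + (1 − c) · 1 / (1 + exp(−D·a(θ − b)))
Exponent: 1.7 × 1.1 × (1.44 − 0.3) = 2.1318
1/(1 + e^{-2.1318}) = 0.8940
P = 0.14 + 0.86 × 0.8940 = 0.9088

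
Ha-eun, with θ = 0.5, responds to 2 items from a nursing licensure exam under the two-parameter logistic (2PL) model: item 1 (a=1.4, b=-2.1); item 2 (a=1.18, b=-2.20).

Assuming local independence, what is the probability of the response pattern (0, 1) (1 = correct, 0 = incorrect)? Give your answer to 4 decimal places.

P(θ) = 1 / (1 + exp(−a(θ − b)))
P_1 = 1/(1+e^{-3.6400}) = 0.9744
P_2 = 1/(1+e^{-3.1860}) = 0.9603
L = (1−P_1) × P_2 = 0.0256 × 0.9603 = 0.02457

0.0246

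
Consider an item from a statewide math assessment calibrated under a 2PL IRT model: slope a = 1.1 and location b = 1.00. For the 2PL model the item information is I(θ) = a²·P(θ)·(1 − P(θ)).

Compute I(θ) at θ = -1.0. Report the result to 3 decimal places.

P = 1/(1+e^{2.2000}) = 0.0998
P(1−P) = 0.0998 × 0.9002 = 0.0898
I = a² × P(1−P) = 1.1² × 0.0898 = 0.10866

0.109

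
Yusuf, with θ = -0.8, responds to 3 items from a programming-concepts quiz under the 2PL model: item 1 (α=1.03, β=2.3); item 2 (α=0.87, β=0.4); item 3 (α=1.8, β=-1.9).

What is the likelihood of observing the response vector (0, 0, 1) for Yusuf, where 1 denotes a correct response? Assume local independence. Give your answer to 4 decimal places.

0.6243

P(θ) = 1 / (1 + exp(−α(θ − β)))
P_1 = 1/(1+e^{3.1930}) = 0.0394
P_2 = 1/(1+e^{1.0440}) = 0.2604
P_3 = 1/(1+e^{-1.9800}) = 0.8787
L = (1−P_1) × (1−P_2) × P_3 = 0.9606 × 0.7396 × 0.8787 = 0.62427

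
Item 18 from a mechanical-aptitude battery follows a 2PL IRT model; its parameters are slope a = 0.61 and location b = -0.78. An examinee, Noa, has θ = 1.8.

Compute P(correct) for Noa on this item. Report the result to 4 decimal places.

0.8283

P(θ) = 1 / (1 + exp(−a(θ − b)))
Exponent: 0.61 × (1.8 − (-0.78)) = 1.5738
1/(1 + e^{-1.5738}) = 0.8283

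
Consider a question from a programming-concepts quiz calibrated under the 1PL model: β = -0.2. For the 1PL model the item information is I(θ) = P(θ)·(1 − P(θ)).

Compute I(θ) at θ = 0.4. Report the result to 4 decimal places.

0.2288

P = 1/(1+e^{-0.6000}) = 0.6457
P(1−P) = 0.6457 × 0.3543 = 0.2288
I = P(1−P) = 0.22878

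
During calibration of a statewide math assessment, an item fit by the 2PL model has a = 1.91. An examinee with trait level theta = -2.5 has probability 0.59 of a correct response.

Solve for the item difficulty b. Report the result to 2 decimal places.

-2.69

P(theta) = 1 / (1 + exp(−a(theta − b)))
logit(0.59) = ln(0.59/0.41) = 0.3640
b = theta − logit/(a) = -2.5 − 0.3640/1.9100 = -2.6906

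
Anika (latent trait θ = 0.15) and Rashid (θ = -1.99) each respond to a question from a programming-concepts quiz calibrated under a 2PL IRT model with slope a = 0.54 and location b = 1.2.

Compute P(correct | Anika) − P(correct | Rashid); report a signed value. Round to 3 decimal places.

P(θ) = 1 / (1 + exp(−a(θ − b)))
P(Anika) = 0.3619  [exponent -0.5670]
P(Rashid) = 0.1515  [exponent -1.7226]
Difference = 0.3619 − 0.1515 = 0.2104

0.210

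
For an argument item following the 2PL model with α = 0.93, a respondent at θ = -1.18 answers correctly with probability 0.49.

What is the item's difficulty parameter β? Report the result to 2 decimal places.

P(θ) = 1 / (1 + exp(−α(θ − β)))
logit(0.49) = ln(0.49/0.51) = -0.0400
β = θ − logit/(α) = -1.18 − (-0.0400)/0.9300 = -1.1370

-1.14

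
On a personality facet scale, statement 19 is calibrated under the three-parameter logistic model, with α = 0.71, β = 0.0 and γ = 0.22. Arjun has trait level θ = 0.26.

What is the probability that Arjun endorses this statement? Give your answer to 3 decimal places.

0.646

P(θ) = γ + (1 − γ) · 1 / (1 + exp(−α(θ − β)))
Exponent: 0.71 × (0.26 − 0.0) = 0.1846
1/(1 + e^{-0.1846}) = 0.5460
P = 0.22 + 0.78 × 0.5460 = 0.6459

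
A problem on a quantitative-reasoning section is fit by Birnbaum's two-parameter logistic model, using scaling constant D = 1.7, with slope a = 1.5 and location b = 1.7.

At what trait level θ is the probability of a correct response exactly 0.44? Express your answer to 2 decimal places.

P(θ) = 1 / (1 + exp(−D·a(θ − b)))
logit = ln(0.4400/0.5600) = -0.2412
θ = b + logit/(1.7·a) = 1.7 + (-0.2412)/2.5500 = 1.6054

1.61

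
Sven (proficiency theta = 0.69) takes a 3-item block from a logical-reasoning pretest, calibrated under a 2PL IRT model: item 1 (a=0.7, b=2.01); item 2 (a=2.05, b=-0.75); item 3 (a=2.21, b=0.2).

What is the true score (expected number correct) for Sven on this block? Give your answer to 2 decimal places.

1.98

P(theta) = 1 / (1 + exp(−a(theta − b)))
P_1 = 1/(1+e^{0.9240}) = 0.2841
P_2 = 1/(1+e^{-2.9520}) = 0.9504
P_3 = 1/(1+e^{-1.0829}) = 0.7470
E[score] = 0.2841 + 0.9504 + 0.7470 = 1.9815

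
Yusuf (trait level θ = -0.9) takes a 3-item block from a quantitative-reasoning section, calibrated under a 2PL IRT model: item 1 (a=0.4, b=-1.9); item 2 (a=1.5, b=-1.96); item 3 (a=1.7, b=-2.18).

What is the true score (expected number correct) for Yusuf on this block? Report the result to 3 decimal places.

P(θ) = 1 / (1 + exp(−a(θ − b)))
P_1 = 1/(1+e^{-0.4000}) = 0.5987
P_2 = 1/(1+e^{-1.5900}) = 0.8306
P_3 = 1/(1+e^{-2.1760}) = 0.8981
E[score] = 0.5987 + 0.8306 + 0.8981 = 2.3274

2.327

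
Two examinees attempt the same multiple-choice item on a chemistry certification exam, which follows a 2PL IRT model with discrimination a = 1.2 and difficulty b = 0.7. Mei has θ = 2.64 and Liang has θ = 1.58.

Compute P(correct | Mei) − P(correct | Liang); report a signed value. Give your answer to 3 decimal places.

P(θ) = 1 / (1 + exp(−a(θ − b)))
P(Mei) = 0.9112  [exponent 2.3280]
P(Liang) = 0.7419  [exponent 1.0560]
Difference = 0.9112 − 0.7419 = 0.1692

0.169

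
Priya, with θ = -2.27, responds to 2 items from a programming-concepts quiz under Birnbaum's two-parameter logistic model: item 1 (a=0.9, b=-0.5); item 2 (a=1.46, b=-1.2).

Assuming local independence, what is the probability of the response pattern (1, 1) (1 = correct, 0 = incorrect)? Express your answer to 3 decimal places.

0.029

P(θ) = 1 / (1 + exp(−a(θ − b)))
P_1 = 1/(1+e^{1.5930}) = 0.1690
P_2 = 1/(1+e^{1.5622}) = 0.1733
L = P_1 × P_2 = 0.1690 × 0.1733 = 0.02929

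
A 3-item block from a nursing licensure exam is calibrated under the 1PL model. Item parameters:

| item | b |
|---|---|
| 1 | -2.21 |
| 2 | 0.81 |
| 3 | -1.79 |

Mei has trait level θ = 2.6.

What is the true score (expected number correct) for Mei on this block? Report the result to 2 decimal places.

2.84

P(θ) = 1 / (1 + exp(−(θ − b)))
P_1 = 1/(1+e^{-4.8100}) = 0.9919
P_2 = 1/(1+e^{-1.7900}) = 0.8569
P_3 = 1/(1+e^{-4.3900}) = 0.9878
E[score] = 0.9919 + 0.8569 + 0.9878 = 2.8366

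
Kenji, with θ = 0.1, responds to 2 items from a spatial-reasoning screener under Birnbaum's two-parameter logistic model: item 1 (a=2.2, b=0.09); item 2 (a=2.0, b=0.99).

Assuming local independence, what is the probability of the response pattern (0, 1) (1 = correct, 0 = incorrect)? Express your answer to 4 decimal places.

P(θ) = 1 / (1 + exp(−a(θ − b)))
P_1 = 1/(1+e^{-0.0220}) = 0.5055
P_2 = 1/(1+e^{1.7800}) = 0.1443
L = (1−P_1) × P_2 = 0.4945 × 0.1443 = 0.07136

0.0714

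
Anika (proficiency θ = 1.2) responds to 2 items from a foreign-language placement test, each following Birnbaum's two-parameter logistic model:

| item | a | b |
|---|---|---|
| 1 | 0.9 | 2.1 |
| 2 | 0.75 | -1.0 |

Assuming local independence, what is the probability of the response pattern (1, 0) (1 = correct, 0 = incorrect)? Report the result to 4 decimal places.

0.0496

P(θ) = 1 / (1 + exp(−a(θ − b)))
P_1 = 1/(1+e^{0.8100}) = 0.3079
P_2 = 1/(1+e^{-1.6500}) = 0.8389
L = P_1 × (1−P_2) = 0.3079 × 0.1611 = 0.04960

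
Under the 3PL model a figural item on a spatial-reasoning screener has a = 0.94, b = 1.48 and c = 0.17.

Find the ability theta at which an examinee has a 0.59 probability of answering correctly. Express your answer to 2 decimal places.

1.51

P(theta) = c + (1 − c) · 1 / (1 + exp(−a(theta − b)))
Remove guessing floor: (0.59 − 0.17)/(1 − 0.17) = 0.5060
logit = ln(0.5060/0.4940) = 0.0241
theta = b + logit/(a) = 1.48 + 0.0241/0.9400 = 1.5056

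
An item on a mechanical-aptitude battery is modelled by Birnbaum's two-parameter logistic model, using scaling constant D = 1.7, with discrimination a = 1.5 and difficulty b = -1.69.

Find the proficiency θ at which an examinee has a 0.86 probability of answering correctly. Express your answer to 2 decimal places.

P(θ) = 1 / (1 + exp(−D·a(θ − b)))
logit = ln(0.8600/0.1400) = 1.8153
θ = b + logit/(1.7·a) = -1.69 + 1.8153/2.5500 = -0.9781

-0.98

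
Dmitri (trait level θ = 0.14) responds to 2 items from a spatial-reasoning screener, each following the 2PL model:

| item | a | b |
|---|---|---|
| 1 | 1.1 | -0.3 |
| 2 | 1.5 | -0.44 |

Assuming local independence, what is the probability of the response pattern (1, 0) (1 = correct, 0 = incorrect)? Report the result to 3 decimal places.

P(θ) = 1 / (1 + exp(−a(θ − b)))
P_1 = 1/(1+e^{-0.4840}) = 0.6187
P_2 = 1/(1+e^{-0.8700}) = 0.7047
L = P_1 × (1−P_2) = 0.6187 × 0.2953 = 0.18267

0.183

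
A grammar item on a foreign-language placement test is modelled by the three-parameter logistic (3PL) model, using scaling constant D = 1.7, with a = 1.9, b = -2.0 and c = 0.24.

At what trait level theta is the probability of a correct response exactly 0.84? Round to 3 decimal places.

-1.591

P(theta) = c + (1 − c) · 1 / (1 + exp(−D·a(theta − b)))
Remove guessing floor: (0.84 − 0.24)/(1 − 0.24) = 0.7895
logit = ln(0.7895/0.2105) = 1.3218
theta = b + logit/(1.7·a) = -2.0 + 1.3218/3.2300 = -1.5908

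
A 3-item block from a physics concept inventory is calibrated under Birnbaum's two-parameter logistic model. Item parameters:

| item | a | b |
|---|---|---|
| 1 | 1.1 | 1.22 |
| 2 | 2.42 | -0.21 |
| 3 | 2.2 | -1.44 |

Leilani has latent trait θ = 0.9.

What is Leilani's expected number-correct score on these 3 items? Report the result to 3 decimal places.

P(θ) = 1 / (1 + exp(−a(θ − b)))
P_1 = 1/(1+e^{0.3520}) = 0.4129
P_2 = 1/(1+e^{-2.6862}) = 0.9362
P_3 = 1/(1+e^{-5.1480}) = 0.9942
E[score] = 0.4129 + 0.9362 + 0.9942 = 2.3433

2.343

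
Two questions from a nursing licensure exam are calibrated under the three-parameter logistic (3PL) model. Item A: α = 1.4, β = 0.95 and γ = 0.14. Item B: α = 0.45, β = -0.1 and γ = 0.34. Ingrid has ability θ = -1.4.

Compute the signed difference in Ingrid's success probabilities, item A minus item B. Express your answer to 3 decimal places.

-0.405

P(θ) = γ + (1 − γ) · 1 / (1 + exp(−α(θ − β)))
P_A = 0.1709
P_B = 0.5761
P_A − P_B = -0.4052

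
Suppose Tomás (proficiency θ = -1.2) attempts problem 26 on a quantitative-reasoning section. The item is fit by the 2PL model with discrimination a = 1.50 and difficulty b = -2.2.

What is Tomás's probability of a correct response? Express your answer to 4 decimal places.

0.8176

P(θ) = 1 / (1 + exp(−a(θ − b)))
Exponent: 1.50 × (-1.2 − (-2.2)) = 1.5000
1/(1 + e^{-1.5000}) = 0.8176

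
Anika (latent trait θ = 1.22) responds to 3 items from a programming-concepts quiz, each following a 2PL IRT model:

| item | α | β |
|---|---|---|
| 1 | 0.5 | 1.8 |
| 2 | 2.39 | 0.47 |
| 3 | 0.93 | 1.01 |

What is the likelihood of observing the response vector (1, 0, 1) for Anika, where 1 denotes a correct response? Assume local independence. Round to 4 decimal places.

0.0335

P(θ) = 1 / (1 + exp(−α(θ − β)))
P_1 = 1/(1+e^{0.2900}) = 0.4280
P_2 = 1/(1+e^{-1.7925}) = 0.8572
P_3 = 1/(1+e^{-0.1953}) = 0.5487
L = P_1 × (1−P_2) × P_3 = 0.4280 × 0.1428 × 0.5487 = 0.03353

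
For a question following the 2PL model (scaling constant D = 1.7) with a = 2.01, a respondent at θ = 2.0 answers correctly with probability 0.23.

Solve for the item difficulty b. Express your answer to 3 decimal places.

2.354

P(θ) = 1 / (1 + exp(−D·a(θ − b)))
logit(0.23) = ln(0.23/0.77) = -1.2083
b = θ − logit/(1.7·a) = 2.0 − (-1.2083)/3.4170 = 2.3536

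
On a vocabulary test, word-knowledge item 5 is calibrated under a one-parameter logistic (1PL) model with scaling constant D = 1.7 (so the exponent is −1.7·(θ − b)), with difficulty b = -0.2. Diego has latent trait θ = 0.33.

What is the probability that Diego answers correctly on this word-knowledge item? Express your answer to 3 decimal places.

0.711

P(θ) = 1 / (1 + exp(−D·(θ − b)))
Exponent: 1.7 × (0.33 − (-0.2)) = 0.9010
1/(1 + e^{-0.9010}) = 0.7112
P = 0.7112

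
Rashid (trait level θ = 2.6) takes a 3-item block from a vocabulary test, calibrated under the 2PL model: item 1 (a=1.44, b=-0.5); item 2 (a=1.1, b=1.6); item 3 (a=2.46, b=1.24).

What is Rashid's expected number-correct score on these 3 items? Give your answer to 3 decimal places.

P(θ) = 1 / (1 + exp(−a(θ − b)))
P_1 = 1/(1+e^{-4.4640}) = 0.9886
P_2 = 1/(1+e^{-1.1000}) = 0.7503
P_3 = 1/(1+e^{-3.3456}) = 0.9660
E[score] = 0.9886 + 0.7503 + 0.9660 = 2.7048

2.705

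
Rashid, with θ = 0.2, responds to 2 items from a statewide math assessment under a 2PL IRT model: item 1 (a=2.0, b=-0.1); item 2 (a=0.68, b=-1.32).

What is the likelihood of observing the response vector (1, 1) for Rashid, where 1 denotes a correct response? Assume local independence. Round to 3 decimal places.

0.476

P(θ) = 1 / (1 + exp(−a(θ − b)))
P_1 = 1/(1+e^{-0.6000}) = 0.6457
P_2 = 1/(1+e^{-1.0336}) = 0.7376
L = P_1 × P_2 = 0.6457 × 0.7376 = 0.47624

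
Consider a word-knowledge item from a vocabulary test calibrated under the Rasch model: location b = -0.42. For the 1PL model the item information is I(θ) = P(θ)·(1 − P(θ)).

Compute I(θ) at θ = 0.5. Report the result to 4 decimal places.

P = 1/(1+e^{-0.9200}) = 0.7150
P(1−P) = 0.7150 × 0.2850 = 0.2038
I = P(1−P) = 0.20376

0.2038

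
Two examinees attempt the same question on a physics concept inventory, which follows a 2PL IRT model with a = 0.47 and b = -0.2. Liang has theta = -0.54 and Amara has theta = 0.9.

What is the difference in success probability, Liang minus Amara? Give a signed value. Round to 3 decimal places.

P(theta) = 1 / (1 + exp(−a(theta − b)))
P(Liang) = 0.4601  [exponent -0.1598]
P(Amara) = 0.6264  [exponent 0.5170]
Difference = 0.4601 − 0.6264 = -0.1663

-0.166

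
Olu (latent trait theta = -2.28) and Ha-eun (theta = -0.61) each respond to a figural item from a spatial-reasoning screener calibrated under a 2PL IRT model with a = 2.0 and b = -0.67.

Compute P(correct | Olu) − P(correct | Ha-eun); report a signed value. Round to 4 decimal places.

P(theta) = 1 / (1 + exp(−a(theta − b)))
P(Olu) = 0.0384  [exponent -3.2200]
P(Ha-eun) = 0.5300  [exponent 0.1200]
Difference = 0.0384 − 0.5300 = -0.4915

-0.4915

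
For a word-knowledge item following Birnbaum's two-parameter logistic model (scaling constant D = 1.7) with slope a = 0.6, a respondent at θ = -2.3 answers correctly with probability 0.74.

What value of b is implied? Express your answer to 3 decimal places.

-3.325

P(θ) = 1 / (1 + exp(−D·a(θ − b)))
logit(0.74) = ln(0.74/0.26) = 1.0460
b = θ − logit/(1.7·a) = -2.3 − 1.0460/1.0200 = -3.3255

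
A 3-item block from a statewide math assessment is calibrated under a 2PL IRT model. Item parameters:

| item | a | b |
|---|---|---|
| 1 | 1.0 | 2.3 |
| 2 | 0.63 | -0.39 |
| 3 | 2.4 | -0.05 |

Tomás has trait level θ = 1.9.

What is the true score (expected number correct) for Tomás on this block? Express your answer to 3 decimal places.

P(θ) = 1 / (1 + exp(−a(θ − b)))
P_1 = 1/(1+e^{0.4000}) = 0.4013
P_2 = 1/(1+e^{-1.4427}) = 0.8089
P_3 = 1/(1+e^{-4.6800}) = 0.9908
E[score] = 0.4013 + 0.8089 + 0.9908 = 2.2010

2.201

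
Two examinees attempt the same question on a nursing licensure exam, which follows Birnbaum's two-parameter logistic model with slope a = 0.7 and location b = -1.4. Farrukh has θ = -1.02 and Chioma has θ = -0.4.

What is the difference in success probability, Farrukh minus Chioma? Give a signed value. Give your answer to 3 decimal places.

-0.102

P(θ) = 1 / (1 + exp(−a(θ − b)))
P(Farrukh) = 0.5661  [exponent 0.2660]
P(Chioma) = 0.6682  [exponent 0.7000]
Difference = 0.5661 − 0.6682 = -0.1021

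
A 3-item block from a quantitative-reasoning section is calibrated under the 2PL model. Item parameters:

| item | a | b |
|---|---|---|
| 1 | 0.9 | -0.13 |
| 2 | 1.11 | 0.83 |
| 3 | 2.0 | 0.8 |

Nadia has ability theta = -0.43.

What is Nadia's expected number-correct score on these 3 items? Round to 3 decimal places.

P(theta) = 1 / (1 + exp(−a(theta − b)))
P_1 = 1/(1+e^{0.2700}) = 0.4329
P_2 = 1/(1+e^{1.3986}) = 0.1980
P_3 = 1/(1+e^{2.4600}) = 0.0787
E[score] = 0.4329 + 0.1980 + 0.0787 = 0.7097

0.710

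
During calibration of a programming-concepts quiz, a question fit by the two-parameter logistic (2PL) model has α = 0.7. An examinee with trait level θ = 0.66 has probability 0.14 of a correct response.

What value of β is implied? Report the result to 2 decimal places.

P(θ) = 1 / (1 + exp(−α(θ − β)))
logit(0.14) = ln(0.14/0.86) = -1.8153
β = θ − logit/(α) = 0.66 − (-1.8153)/0.7000 = 3.2533

3.25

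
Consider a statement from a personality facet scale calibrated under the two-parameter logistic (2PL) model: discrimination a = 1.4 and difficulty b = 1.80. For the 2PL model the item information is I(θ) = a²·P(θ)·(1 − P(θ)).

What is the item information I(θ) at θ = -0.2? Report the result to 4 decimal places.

0.1059

P = 1/(1+e^{2.8000}) = 0.0573
P(1−P) = 0.0573 × 0.9427 = 0.0540
I = a² × P(1−P) = 1.4² × 0.0540 = 0.10591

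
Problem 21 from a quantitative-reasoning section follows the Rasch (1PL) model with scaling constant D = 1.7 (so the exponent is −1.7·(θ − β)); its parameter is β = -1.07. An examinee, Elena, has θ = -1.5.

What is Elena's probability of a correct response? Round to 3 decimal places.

P(θ) = 1 / (1 + exp(−D·(θ − β)))
Exponent: 1.7 × (-1.5 − (-1.07)) = -0.7310
1/(1 + e^{0.7310}) = 0.3250
P = 0.3250

0.325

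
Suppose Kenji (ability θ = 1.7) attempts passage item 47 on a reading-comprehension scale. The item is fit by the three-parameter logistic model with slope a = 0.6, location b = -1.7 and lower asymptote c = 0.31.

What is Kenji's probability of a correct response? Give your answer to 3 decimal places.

0.921

P(θ) = c + (1 − c) · 1 / (1 + exp(−a(θ − b)))
Exponent: 0.6 × (1.7 − (-1.7)) = 2.0400
1/(1 + e^{-2.0400}) = 0.8849
P = 0.31 + 0.69 × 0.8849 = 0.9206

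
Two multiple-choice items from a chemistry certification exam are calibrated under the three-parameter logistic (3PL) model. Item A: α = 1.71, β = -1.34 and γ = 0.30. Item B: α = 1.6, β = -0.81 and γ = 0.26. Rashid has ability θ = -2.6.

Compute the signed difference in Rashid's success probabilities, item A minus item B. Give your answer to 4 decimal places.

P(θ) = γ + (1 − γ) · 1 / (1 + exp(−α(θ − β)))
P_A = 0.3727
P_B = 0.2999
P_A − P_B = 0.0728

0.0728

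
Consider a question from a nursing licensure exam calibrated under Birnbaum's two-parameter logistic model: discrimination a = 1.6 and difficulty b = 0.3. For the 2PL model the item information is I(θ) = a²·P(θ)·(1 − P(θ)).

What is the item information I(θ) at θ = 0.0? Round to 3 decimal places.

P = 1/(1+e^{0.4800}) = 0.3823
P(1−P) = 0.3823 × 0.6177 = 0.2361
I = a² × P(1−P) = 1.6² × 0.2361 = 0.60451

0.605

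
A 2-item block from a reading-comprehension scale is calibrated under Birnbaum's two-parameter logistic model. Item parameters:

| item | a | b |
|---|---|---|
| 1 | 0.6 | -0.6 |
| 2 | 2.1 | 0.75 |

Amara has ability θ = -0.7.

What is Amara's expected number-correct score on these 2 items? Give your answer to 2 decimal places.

0.53

P(θ) = 1 / (1 + exp(−a(θ − b)))
P_1 = 1/(1+e^{0.0600}) = 0.4850
P_2 = 1/(1+e^{3.0450}) = 0.0454
E[score] = 0.4850 + 0.0454 = 0.5304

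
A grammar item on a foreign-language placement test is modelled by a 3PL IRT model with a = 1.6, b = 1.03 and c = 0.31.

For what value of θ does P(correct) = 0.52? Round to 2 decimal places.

P(θ) = c + (1 − c) · 1 / (1 + exp(−a(θ − b)))
Remove guessing floor: (0.52 − 0.31)/(1 − 0.31) = 0.3043
logit = ln(0.3043/0.6957) = -0.8267
θ = b + logit/(a) = 1.03 + (-0.8267)/1.6000 = 0.5133

0.51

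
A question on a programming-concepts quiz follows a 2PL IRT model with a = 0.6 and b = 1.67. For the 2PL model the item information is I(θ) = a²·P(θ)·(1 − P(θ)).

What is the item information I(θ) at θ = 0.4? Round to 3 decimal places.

P = 1/(1+e^{0.7620}) = 0.3182
P(1−P) = 0.3182 × 0.6818 = 0.2170
I = a² × P(1−P) = 0.6² × 0.2170 = 0.07810

0.078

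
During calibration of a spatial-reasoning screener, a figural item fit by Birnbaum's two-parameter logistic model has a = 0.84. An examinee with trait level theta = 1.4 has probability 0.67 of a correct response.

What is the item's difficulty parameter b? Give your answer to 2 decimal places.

P(theta) = 1 / (1 + exp(−a(theta − b)))
logit(0.67) = ln(0.67/0.33) = 0.7082
b = theta − logit/(a) = 1.4 − 0.7082/0.8400 = 0.5569

0.56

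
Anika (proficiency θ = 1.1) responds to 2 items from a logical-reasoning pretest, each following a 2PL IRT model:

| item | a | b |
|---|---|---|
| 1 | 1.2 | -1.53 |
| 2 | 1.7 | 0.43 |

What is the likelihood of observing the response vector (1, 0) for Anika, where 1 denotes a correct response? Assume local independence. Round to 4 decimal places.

0.2326

P(θ) = 1 / (1 + exp(−a(θ − b)))
P_1 = 1/(1+e^{-3.1560}) = 0.9591
P_2 = 1/(1+e^{-1.1390}) = 0.7575
L = P_1 × (1−P_2) = 0.9591 × 0.2425 = 0.23260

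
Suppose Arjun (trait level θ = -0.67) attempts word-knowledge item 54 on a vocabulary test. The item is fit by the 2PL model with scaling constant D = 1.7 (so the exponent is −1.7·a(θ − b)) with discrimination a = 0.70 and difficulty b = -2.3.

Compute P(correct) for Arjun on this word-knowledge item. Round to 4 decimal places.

0.8743

P(θ) = 1 / (1 + exp(−D·a(θ − b)))
Exponent: 1.7 × 0.70 × (-0.67 − (-2.3)) = 1.9397
1/(1 + e^{-1.9397}) = 0.8743
P = 0.8743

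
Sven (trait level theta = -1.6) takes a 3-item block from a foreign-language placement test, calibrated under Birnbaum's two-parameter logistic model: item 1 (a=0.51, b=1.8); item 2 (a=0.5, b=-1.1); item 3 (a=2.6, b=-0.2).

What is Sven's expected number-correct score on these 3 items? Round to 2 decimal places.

P(theta) = 1 / (1 + exp(−a(theta − b)))
P_1 = 1/(1+e^{1.7340}) = 0.1501
P_2 = 1/(1+e^{0.2500}) = 0.4378
P_3 = 1/(1+e^{3.6400}) = 0.0256
E[score] = 0.1501 + 0.4378 + 0.0256 = 0.6135

0.61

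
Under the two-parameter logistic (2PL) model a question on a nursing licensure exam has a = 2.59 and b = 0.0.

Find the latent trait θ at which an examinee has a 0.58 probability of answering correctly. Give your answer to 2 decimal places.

0.12

P(θ) = 1 / (1 + exp(−a(θ − b)))
logit = ln(0.5800/0.4200) = 0.3228
θ = b + logit/(a) = 0.0 + 0.3228/2.5900 = 0.1246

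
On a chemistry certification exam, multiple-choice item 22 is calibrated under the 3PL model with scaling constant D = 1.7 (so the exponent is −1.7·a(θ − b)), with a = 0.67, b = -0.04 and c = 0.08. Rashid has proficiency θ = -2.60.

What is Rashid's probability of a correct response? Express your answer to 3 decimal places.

0.127

P(θ) = c + (1 − c) · 1 / (1 + exp(−D·a(θ − b)))
Exponent: 1.7 × 0.67 × (-2.60 − (-0.04)) = -2.9158
1/(1 + e^{2.9158}) = 0.0514
P = 0.08 + 0.92 × 0.0514 = 0.1273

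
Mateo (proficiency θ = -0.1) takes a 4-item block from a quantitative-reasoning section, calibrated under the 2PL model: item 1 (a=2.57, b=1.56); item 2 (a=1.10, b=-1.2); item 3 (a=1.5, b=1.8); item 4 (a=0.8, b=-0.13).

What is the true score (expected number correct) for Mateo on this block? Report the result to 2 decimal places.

P(θ) = 1 / (1 + exp(−a(θ − b)))
P_1 = 1/(1+e^{4.2662}) = 0.0138
P_2 = 1/(1+e^{-1.2100}) = 0.7703
P_3 = 1/(1+e^{2.8500}) = 0.0547
P_4 = 1/(1+e^{-0.0240}) = 0.5060
E[score] = 0.0138 + 0.7703 + 0.0547 + 0.5060 = 1.3448

1.34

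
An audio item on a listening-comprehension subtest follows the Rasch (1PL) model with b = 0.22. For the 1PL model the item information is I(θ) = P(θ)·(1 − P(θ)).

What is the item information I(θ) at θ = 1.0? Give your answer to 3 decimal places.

P = 1/(1+e^{-0.7800}) = 0.6857
P(1−P) = 0.6857 × 0.3143 = 0.2155
I = P(1−P) = 0.21552

0.216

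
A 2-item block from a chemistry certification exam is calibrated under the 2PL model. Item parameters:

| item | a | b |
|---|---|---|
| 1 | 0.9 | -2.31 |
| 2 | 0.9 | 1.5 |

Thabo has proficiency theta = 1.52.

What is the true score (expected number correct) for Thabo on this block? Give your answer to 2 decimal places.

P(theta) = 1 / (1 + exp(−a(theta − b)))
P_1 = 1/(1+e^{-3.4470}) = 0.9691
P_2 = 1/(1+e^{-0.0180}) = 0.5045
E[score] = 0.9691 + 0.5045 = 1.4736

1.47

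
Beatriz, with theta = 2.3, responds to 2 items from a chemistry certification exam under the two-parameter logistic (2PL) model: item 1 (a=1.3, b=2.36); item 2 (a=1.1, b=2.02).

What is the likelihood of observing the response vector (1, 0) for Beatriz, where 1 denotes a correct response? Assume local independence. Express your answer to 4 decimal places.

0.2035

P(theta) = 1 / (1 + exp(−a(theta − b)))
P_1 = 1/(1+e^{0.0780}) = 0.4805
P_2 = 1/(1+e^{-0.3080}) = 0.5764
L = P_1 × (1−P_2) = 0.4805 × 0.4236 = 0.20355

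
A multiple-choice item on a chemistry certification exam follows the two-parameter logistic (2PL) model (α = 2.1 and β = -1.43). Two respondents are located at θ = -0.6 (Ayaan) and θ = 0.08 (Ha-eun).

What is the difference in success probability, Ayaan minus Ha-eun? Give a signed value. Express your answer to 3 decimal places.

P(θ) = 1 / (1 + exp(−α(θ − β)))
P(Ayaan) = 0.8511  [exponent 1.7430]
P(Ha-eun) = 0.9597  [exponent 3.1710]
Difference = 0.8511 − 0.9597 = -0.1087

-0.109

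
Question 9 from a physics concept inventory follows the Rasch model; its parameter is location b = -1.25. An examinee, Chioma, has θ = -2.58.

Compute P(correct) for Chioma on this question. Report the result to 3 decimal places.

0.209

P(θ) = 1 / (1 + exp(−(θ − b)))
Exponent: (-2.58 − (-1.25)) = -1.3300
1/(1 + e^{1.3300}) = 0.2092
P = 0.2092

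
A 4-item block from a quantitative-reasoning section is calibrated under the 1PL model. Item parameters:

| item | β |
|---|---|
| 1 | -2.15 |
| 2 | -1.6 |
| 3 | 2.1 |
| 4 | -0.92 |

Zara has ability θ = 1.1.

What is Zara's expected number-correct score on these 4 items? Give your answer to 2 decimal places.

P(θ) = 1 / (1 + exp(−(θ − β)))
P_1 = 1/(1+e^{-3.2500}) = 0.9627
P_2 = 1/(1+e^{-2.7000}) = 0.9370
P_3 = 1/(1+e^{1.0000}) = 0.2689
P_4 = 1/(1+e^{-2.0200}) = 0.8829
E[score] = 0.9627 + 0.9370 + 0.2689 + 0.8829 = 3.0515

3.05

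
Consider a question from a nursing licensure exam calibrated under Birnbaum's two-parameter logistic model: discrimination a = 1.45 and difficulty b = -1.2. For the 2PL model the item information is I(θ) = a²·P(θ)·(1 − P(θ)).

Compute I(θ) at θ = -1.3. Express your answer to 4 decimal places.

0.5229

P = 1/(1+e^{0.1450}) = 0.4638
P(1−P) = 0.4638 × 0.5362 = 0.2487
I = a² × P(1−P) = 1.45² × 0.2487 = 0.52287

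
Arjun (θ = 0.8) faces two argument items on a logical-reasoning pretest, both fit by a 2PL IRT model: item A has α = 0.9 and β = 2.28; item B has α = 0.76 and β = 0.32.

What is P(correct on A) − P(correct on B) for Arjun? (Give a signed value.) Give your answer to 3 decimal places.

P(θ) = 1 / (1 + exp(−α(θ − β)))
P_A = 0.2088
P_B = 0.5902
P_A − P_B = -0.3814

-0.381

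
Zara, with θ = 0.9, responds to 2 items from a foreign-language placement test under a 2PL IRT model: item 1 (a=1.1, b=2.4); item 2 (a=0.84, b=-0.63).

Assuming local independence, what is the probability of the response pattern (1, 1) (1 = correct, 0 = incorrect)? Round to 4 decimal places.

0.1262

P(θ) = 1 / (1 + exp(−a(θ − b)))
P_1 = 1/(1+e^{1.6500}) = 0.1611
P_2 = 1/(1+e^{-1.2852}) = 0.7833
L = P_1 × P_2 = 0.1611 × 0.7833 = 0.12620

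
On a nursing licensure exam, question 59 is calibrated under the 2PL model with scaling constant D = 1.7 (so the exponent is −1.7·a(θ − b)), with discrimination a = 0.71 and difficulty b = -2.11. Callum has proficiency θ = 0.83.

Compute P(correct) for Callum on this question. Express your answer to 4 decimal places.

P(θ) = 1 / (1 + exp(−D·a(θ − b)))
Exponent: 1.7 × 0.71 × (0.83 − (-2.11)) = 3.5486
1/(1 + e^{-3.5486}) = 0.9720
P = 0.9720

0.9720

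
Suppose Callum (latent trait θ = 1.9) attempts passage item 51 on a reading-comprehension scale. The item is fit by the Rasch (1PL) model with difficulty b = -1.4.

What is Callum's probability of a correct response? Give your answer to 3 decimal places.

0.964

P(θ) = 1 / (1 + exp(−(θ − b)))
Exponent: (1.9 − (-1.4)) = 3.3000
1/(1 + e^{-3.3000}) = 0.9644
P = 0.9644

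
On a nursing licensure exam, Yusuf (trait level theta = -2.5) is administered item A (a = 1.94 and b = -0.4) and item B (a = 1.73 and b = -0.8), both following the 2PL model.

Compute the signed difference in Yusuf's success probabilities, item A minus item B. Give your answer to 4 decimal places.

-0.0334

P(theta) = 1 / (1 + exp(−a(theta − b)))
P_A = 0.0167
P_B = 0.0502
P_A − P_B = -0.0334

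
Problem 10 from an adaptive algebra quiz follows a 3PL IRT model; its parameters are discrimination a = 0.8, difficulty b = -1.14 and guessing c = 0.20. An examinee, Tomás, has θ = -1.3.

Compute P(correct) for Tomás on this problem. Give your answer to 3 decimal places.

0.574

P(θ) = c + (1 − c) · 1 / (1 + exp(−a(θ − b)))
Exponent: 0.8 × (-1.3 − (-1.14)) = -0.1280
1/(1 + e^{0.1280}) = 0.4680
P = 0.20 + 0.80 × 0.4680 = 0.5744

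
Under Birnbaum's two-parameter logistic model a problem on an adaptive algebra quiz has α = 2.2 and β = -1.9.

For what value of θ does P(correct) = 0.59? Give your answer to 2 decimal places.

P(θ) = 1 / (1 + exp(−α(θ − β)))
logit = ln(0.5900/0.4100) = 0.3640
θ = β + logit/(α) = -1.9 + 0.3640/2.2000 = -1.7346

-1.73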